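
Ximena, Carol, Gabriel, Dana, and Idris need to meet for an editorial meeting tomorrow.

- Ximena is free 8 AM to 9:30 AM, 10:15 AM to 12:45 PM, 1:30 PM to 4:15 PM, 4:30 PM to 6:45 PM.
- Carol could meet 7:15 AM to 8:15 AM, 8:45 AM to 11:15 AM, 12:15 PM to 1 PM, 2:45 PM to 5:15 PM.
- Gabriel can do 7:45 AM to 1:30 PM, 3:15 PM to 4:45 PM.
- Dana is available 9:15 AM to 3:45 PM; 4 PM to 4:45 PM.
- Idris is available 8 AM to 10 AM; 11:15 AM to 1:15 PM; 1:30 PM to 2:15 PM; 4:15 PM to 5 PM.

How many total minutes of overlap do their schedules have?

Ximena ∩ Carol: 08:00-08:15, 08:45-09:30, 10:15-11:15, 12:15-12:45, 14:45-16:15, 16:30-17:15.
Ximena ∩ Carol ∩ Gabriel: 08:00-08:15, 08:45-09:30, 10:15-11:15, 12:15-12:45, 15:15-16:15, 16:30-16:45.
Ximena ∩ Carol ∩ Gabriel ∩ Dana: 09:15-09:30, 10:15-11:15, 12:15-12:45, 15:15-15:45, 16:00-16:15, 16:30-16:45.
Ximena ∩ Carol ∩ Gabriel ∩ Dana ∩ Idris: 09:15-09:30, 12:15-12:45, 16:30-16:45.
So the common availability across everyone is 09:15-09:30, 12:15-12:45, 16:30-16:45.
Summing the common windows: 15 + 30 + 15 = 60 minutes.

60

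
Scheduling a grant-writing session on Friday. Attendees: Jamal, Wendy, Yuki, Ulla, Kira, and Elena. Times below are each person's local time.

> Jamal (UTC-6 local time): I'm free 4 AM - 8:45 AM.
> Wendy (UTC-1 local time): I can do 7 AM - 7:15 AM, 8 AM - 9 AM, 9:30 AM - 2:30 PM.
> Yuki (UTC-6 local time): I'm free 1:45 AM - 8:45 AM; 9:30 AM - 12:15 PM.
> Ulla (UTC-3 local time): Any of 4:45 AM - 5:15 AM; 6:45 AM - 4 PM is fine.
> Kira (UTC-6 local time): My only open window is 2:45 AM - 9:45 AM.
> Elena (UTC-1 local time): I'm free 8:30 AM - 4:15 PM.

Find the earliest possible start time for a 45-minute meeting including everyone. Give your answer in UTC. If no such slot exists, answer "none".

Jamal in UTC: 10:00-14:45 (add 6h to convert from UTC-6).
Wendy in UTC: 08:00-08:15, 09:00-10:00, 10:30-15:30 (add 1h to convert from UTC-1).
Yuki in UTC: 07:45-14:45, 15:30-18:15 (add 6h to convert from UTC-6).
Ulla in UTC: 07:45-08:15, 09:45-19:00 (add 3h to convert from UTC-3).
Kira in UTC: 08:45-15:45 (add 6h to convert from UTC-6).
Elena in UTC: 09:30-17:15 (add 1h to convert from UTC-1).
Jamal ∩ Wendy: 10:30-14:45.
Jamal ∩ Wendy ∩ Yuki: 10:30-14:45.
Jamal ∩ Wendy ∩ Yuki ∩ Ulla: 10:30-14:45.
Jamal ∩ Wendy ∩ Yuki ∩ Ulla ∩ Kira: 10:30-14:45.
Jamal ∩ Wendy ∩ Yuki ∩ Ulla ∩ Kira ∩ Elena: 10:30-14:45.
Those are the intersection windows.
The first common window of at least 45 minutes is 10:30-14:45, so the earliest start is 10:30.

10:30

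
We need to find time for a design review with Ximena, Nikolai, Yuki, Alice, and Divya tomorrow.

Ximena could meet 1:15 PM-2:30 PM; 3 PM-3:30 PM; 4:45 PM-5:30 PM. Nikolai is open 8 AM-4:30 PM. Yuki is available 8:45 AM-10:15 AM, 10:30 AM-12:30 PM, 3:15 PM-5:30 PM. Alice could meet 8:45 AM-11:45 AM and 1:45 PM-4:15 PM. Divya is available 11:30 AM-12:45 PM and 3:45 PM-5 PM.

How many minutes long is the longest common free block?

Ximena ∩ Nikolai: 13:15-14:30, 15:00-15:30.
Ximena ∩ Nikolai ∩ Yuki: 15:15-15:30.
Ximena ∩ Nikolai ∩ Yuki ∩ Alice: 15:15-15:30.
Ximena ∩ Nikolai ∩ Yuki ∩ Alice ∩ Divya: ∅.
There is no time when everyone is free.
No common window exists, so the longest block is 0 minutes.

0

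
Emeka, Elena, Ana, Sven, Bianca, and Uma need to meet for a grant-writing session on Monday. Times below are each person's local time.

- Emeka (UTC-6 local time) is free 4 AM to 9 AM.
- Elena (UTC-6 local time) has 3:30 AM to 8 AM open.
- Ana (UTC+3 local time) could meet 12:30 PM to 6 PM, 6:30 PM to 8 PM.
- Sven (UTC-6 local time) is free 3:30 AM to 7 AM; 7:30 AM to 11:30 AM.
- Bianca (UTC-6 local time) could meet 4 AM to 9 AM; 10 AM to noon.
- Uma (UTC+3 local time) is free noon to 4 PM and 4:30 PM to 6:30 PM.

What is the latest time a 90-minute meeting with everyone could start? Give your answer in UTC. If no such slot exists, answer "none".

Emeka in UTC: 10:00-15:00 (add 6h to convert from UTC-6).
Elena in UTC: 09:30-14:00 (add 6h to convert from UTC-6).
Ana in UTC: 09:30-15:00, 15:30-17:00 (subtract 3h to convert from UTC+3).
Sven in UTC: 09:30-13:00, 13:30-17:30 (add 6h to convert from UTC-6).
Bianca in UTC: 10:00-15:00, 16:00-18:00 (add 6h to convert from UTC-6).
Uma in UTC: 09:00-13:00, 13:30-15:30 (subtract 3h to convert from UTC+3).
Emeka ∩ Elena: 10:00-14:00.
Emeka ∩ Elena ∩ Ana: 10:00-14:00.
Emeka ∩ Elena ∩ Ana ∩ Sven: 10:00-13:00, 13:30-14:00.
Emeka ∩ Elena ∩ Ana ∩ Sven ∩ Bianca: 10:00-13:00, 13:30-14:00.
Emeka ∩ Elena ∩ Ana ∩ Sven ∩ Bianca ∩ Uma: 10:00-13:00, 13:30-14:00.
The last common window of at least 90 minutes is 10:00-13:00; a 90-minute meeting can start as late as 11:30 and still end by 13:00.

11:30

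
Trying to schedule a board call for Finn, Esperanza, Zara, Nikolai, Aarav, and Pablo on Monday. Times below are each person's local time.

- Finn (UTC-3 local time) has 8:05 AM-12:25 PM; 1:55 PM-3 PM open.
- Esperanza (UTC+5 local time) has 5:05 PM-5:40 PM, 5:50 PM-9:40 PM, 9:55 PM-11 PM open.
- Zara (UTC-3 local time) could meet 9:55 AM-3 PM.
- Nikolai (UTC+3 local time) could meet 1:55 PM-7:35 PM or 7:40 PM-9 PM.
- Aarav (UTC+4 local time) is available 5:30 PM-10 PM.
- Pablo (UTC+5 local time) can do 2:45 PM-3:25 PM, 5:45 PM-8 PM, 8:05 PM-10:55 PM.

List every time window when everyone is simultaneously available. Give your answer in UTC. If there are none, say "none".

13:30-15:00, 15:05-15:25, 16:55-17:55

Finn in UTC: 11:05-15:25, 16:55-18:00 (add 3h to convert from UTC-3).
Esperanza in UTC: 12:05-12:40, 12:50-16:40, 16:55-18:00 (subtract 5h to convert from UTC+5).
Zara in UTC: 12:55-18:00 (add 3h to convert from UTC-3).
Nikolai in UTC: 10:55-16:35, 16:40-18:00 (subtract 3h to convert from UTC+3).
Aarav in UTC: 13:30-18:00 (subtract 4h to convert from UTC+4).
Pablo in UTC: 09:45-10:25, 12:45-15:00, 15:05-17:55 (subtract 5h to convert from UTC+5).
Finn ∩ Esperanza: 12:05-12:40, 12:50-15:25, 16:55-18:00.
Finn ∩ Esperanza ∩ Zara: 12:55-15:25, 16:55-18:00.
Finn ∩ Esperanza ∩ Zara ∩ Nikolai: 12:55-15:25, 16:55-18:00.
Finn ∩ Esperanza ∩ Zara ∩ Nikolai ∩ Aarav: 13:30-15:25, 16:55-18:00.
Finn ∩ Esperanza ∩ Zara ∩ Nikolai ∩ Aarav ∩ Pablo: 13:30-15:00, 15:05-15:25, 16:55-17:55.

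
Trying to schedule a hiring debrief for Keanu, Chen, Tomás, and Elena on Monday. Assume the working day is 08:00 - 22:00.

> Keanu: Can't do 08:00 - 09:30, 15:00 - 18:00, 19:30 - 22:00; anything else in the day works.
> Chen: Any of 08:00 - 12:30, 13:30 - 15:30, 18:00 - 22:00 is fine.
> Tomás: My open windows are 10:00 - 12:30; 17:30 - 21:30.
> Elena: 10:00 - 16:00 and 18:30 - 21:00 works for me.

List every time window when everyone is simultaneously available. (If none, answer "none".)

Keanu free: 09:30-15:00, 18:00-19:30 (invert busy blocks within the working day).
Chen free: 08:00-12:30, 13:30-15:30, 18:00-22:00.
Tomás free: 10:00-12:30, 17:30-21:30.
Elena free: 10:00-16:00, 18:30-21:00.
Keanu ∩ Chen: 09:30-12:30, 13:30-15:00, 18:00-19:30.
Keanu ∩ Chen ∩ Tomás: 10:00-12:30, 18:00-19:30.
Keanu ∩ Chen ∩ Tomás ∩ Elena: 10:00-12:30, 18:30-19:30.

10:00-12:30, 18:30-19:30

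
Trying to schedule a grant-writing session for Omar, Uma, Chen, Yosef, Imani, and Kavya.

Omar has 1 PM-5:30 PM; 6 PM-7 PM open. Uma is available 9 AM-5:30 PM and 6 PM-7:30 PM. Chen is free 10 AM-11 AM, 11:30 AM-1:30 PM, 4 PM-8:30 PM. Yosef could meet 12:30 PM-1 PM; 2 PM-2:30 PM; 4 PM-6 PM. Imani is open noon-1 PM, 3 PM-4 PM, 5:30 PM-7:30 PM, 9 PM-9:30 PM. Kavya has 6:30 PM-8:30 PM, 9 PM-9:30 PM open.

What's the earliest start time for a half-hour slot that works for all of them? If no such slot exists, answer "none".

Omar ∩ Uma: 13:00-17:30, 18:00-19:00.
Omar ∩ Uma ∩ Chen: 13:00-13:30, 16:00-17:30, 18:00-19:00.
Omar ∩ Uma ∩ Chen ∩ Yosef: 16:00-17:30.
Omar ∩ Uma ∩ Chen ∩ Yosef ∩ Imani: ∅.
Omar ∩ Uma ∩ Chen ∩ Yosef ∩ Imani ∩ Kavya: ∅.
There is no time when everyone is free.
No common window is at least 30 minutes long.

none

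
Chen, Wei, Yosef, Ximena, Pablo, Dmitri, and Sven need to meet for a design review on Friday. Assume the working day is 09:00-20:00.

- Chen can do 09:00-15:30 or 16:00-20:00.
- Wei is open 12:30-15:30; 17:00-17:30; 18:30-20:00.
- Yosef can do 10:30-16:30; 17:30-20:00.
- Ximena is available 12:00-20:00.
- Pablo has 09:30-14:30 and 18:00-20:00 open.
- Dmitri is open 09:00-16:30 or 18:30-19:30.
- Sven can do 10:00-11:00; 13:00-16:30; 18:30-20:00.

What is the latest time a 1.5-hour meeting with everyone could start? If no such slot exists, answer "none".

Chen ∩ Wei: 12:30-15:30, 17:00-17:30, 18:30-20:00.
Chen ∩ Wei ∩ Yosef: 12:30-15:30, 18:30-20:00.
Chen ∩ Wei ∩ Yosef ∩ Ximena: 12:30-15:30, 18:30-20:00.
Chen ∩ Wei ∩ Yosef ∩ Ximena ∩ Pablo: 12:30-14:30, 18:30-20:00.
Chen ∩ Wei ∩ Yosef ∩ Ximena ∩ Pablo ∩ Dmitri: 12:30-14:30, 18:30-19:30.
Chen ∩ Wei ∩ Yosef ∩ Ximena ∩ Pablo ∩ Dmitri ∩ Sven: 13:00-14:30, 18:30-19:30.
The last common window of at least 90 minutes is 13:00-14:30; a 90-minute meeting can start as late as 13:00 and still end by 14:30.

13:00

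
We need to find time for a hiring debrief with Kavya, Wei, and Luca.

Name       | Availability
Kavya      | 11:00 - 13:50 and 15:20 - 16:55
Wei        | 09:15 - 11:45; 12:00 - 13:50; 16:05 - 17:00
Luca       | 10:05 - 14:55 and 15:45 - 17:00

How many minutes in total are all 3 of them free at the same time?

205

Kavya ∩ Wei: 11:00-11:45, 12:00-13:50, 16:05-16:55.
Kavya ∩ Wei ∩ Luca: 11:00-11:45, 12:00-13:50, 16:05-16:55.
Summing the common windows: 45 + 110 + 50 = 205 minutes.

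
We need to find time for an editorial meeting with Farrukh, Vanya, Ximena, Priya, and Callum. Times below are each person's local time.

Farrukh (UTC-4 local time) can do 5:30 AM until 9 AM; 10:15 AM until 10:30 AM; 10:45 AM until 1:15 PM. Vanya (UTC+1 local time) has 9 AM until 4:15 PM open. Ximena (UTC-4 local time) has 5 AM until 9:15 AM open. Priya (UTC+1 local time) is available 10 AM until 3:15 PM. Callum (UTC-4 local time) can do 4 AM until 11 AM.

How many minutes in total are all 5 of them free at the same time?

210

Farrukh in UTC: 09:30-13:00, 14:15-14:30, 14:45-17:15 (add 4h to convert from UTC-4).
Vanya in UTC: 08:00-15:15 (subtract 1h to convert from UTC+1).
Ximena in UTC: 09:00-13:15 (add 4h to convert from UTC-4).
Priya in UTC: 09:00-14:15 (subtract 1h to convert from UTC+1).
Callum in UTC: 08:00-15:00 (add 4h to convert from UTC-4).
Farrukh ∩ Vanya: 09:30-13:00, 14:15-14:30, 14:45-15:15.
Farrukh ∩ Vanya ∩ Ximena: 09:30-13:00.
Farrukh ∩ Vanya ∩ Ximena ∩ Priya: 09:30-13:00.
Farrukh ∩ Vanya ∩ Ximena ∩ Priya ∩ Callum: 09:30-13:00.
So the common availability across everyone is 09:30-13:00.
That's a single block of 210 minutes.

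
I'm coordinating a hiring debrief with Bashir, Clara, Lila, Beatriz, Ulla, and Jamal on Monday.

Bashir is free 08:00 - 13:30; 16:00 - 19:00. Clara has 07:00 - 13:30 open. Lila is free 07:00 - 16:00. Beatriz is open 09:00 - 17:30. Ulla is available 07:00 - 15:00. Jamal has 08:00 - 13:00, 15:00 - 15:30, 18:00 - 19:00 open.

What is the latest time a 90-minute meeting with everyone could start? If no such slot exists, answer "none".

Bashir ∩ Clara: 08:00-13:30.
Bashir ∩ Clara ∩ Lila: 08:00-13:30.
Bashir ∩ Clara ∩ Lila ∩ Beatriz: 09:00-13:30.
Bashir ∩ Clara ∩ Lila ∩ Beatriz ∩ Ulla: 09:00-13:30.
Bashir ∩ Clara ∩ Lila ∩ Beatriz ∩ Ulla ∩ Jamal: 09:00-13:00.
So the common availability across everyone is 09:00-13:00.
The last common window of at least 90 minutes is 09:00-13:00; a 90-minute meeting can start as late as 11:30 and still end by 13:00.

11:30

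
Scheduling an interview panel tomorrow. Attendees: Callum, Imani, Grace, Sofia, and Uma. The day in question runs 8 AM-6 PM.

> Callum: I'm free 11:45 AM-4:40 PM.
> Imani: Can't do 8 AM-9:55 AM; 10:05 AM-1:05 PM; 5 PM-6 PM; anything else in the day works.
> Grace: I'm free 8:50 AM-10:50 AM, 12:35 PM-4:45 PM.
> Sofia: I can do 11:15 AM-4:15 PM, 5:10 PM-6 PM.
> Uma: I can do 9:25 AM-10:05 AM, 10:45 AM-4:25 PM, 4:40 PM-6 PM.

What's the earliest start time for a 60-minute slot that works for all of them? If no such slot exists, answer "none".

Callum free: 11:45-16:40.
Imani free: 09:55-10:05, 13:05-17:00 (invert busy blocks within the working day).
Grace free: 08:50-10:50, 12:35-16:45.
Sofia free: 11:15-16:15, 17:10-18:00.
Uma free: 09:25-10:05, 10:45-16:25, 16:40-18:00.
Callum ∩ Imani: 13:05-16:40.
Callum ∩ Imani ∩ Grace: 13:05-16:40.
Callum ∩ Imani ∩ Grace ∩ Sofia: 13:05-16:15.
Callum ∩ Imani ∩ Grace ∩ Sofia ∩ Uma: 13:05-16:15.
The first common window of at least 60 minutes is 13:05-16:15, so the earliest start is 13:05.

13:05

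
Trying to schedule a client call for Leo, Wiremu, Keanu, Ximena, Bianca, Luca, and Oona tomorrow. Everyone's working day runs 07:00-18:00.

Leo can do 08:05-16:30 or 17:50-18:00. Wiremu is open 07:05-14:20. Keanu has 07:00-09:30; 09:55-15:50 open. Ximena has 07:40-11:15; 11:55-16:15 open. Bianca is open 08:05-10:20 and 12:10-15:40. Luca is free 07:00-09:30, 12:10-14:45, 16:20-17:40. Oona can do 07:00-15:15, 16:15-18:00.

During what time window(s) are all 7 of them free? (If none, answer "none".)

Leo ∩ Wiremu: 08:05-14:20.
Leo ∩ Wiremu ∩ Keanu: 08:05-09:30, 09:55-14:20.
Leo ∩ Wiremu ∩ Keanu ∩ Ximena: 08:05-09:30, 09:55-11:15, 11:55-14:20.
Leo ∩ Wiremu ∩ Keanu ∩ Ximena ∩ Bianca: 08:05-09:30, 09:55-10:20, 12:10-14:20.
Leo ∩ Wiremu ∩ Keanu ∩ Ximena ∩ Bianca ∩ Luca: 08:05-09:30, 12:10-14:20.
Leo ∩ Wiremu ∩ Keanu ∩ Ximena ∩ Bianca ∩ Luca ∩ Oona: 08:05-09:30, 12:10-14:20.

08:05-09:30, 12:10-14:20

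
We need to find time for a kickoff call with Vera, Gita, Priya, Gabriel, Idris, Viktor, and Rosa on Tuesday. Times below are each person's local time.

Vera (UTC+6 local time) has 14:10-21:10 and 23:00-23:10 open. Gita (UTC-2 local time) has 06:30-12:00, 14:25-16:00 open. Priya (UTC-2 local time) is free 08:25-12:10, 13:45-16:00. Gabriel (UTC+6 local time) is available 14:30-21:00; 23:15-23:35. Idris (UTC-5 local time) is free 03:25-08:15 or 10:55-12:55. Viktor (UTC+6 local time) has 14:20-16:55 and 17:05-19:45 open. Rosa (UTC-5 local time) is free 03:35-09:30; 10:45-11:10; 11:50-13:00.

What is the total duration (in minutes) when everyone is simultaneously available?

Vera in UTC: 08:10-15:10, 17:00-17:10 (subtract 6h to convert from UTC+6).
Gita in UTC: 08:30-14:00, 16:25-18:00 (add 2h to convert from UTC-2).
Priya in UTC: 10:25-14:10, 15:45-18:00 (add 2h to convert from UTC-2).
Gabriel in UTC: 08:30-15:00, 17:15-17:35 (subtract 6h to convert from UTC+6).
Idris in UTC: 08:25-13:15, 15:55-17:55 (add 5h to convert from UTC-5).
Viktor in UTC: 08:20-10:55, 11:05-13:45 (subtract 6h to convert from UTC+6).
Rosa in UTC: 08:35-14:30, 15:45-16:10, 16:50-18:00 (add 5h to convert from UTC-5).
Vera ∩ Gita: 08:30-14:00, 17:00-17:10.
Vera ∩ Gita ∩ Priya: 10:25-14:00, 17:00-17:10.
Vera ∩ Gita ∩ Priya ∩ Gabriel: 10:25-14:00.
Vera ∩ Gita ∩ Priya ∩ Gabriel ∩ Idris: 10:25-13:15.
Vera ∩ Gita ∩ Priya ∩ Gabriel ∩ Idris ∩ Viktor: 10:25-10:55, 11:05-13:15.
Vera ∩ Gita ∩ Priya ∩ Gabriel ∩ Idris ∩ Viktor ∩ Rosa: 10:25-10:55, 11:05-13:15.
Summing the common windows: 30 + 130 = 160 minutes.

160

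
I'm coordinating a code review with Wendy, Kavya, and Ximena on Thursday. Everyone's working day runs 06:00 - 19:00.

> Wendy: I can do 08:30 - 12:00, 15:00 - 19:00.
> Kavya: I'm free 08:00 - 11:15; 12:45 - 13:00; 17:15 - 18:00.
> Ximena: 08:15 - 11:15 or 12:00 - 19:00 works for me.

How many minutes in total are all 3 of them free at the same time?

210

Wendy ∩ Kavya: 08:30-11:15, 17:15-18:00.
Wendy ∩ Kavya ∩ Ximena: 08:30-11:15, 17:15-18:00.
So the common availability across everyone is 08:30-11:15, 17:15-18:00.
Summing the common windows: 165 + 45 = 210 minutes.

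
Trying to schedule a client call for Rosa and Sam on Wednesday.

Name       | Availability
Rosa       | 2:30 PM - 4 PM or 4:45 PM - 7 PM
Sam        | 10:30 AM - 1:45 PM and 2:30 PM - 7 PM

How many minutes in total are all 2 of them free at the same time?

Rosa ∩ Sam: 14:30-16:00, 16:45-19:00.
Summing the common windows: 90 + 135 = 225 minutes.

225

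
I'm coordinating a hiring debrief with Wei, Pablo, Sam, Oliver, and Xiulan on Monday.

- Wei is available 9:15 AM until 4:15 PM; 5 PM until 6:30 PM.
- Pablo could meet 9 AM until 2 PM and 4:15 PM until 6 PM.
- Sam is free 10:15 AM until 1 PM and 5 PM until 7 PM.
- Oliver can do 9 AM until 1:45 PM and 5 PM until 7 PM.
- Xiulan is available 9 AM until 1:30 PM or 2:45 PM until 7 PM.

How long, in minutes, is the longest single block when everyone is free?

165

Wei ∩ Pablo: 09:15-14:00, 17:00-18:00.
Wei ∩ Pablo ∩ Sam: 10:15-13:00, 17:00-18:00.
Wei ∩ Pablo ∩ Sam ∩ Oliver: 10:15-13:00, 17:00-18:00.
Wei ∩ Pablo ∩ Sam ∩ Oliver ∩ Xiulan: 10:15-13:00, 17:00-18:00.
The longest is 10:15-13:00 at 165 minutes.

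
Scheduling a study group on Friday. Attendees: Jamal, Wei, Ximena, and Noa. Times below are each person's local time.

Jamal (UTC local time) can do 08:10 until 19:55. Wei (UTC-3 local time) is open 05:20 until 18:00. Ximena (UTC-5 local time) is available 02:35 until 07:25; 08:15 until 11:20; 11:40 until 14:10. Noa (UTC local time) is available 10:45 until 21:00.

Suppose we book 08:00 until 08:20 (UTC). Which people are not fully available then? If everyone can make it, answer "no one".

Jamal in UTC: 08:10-19:55.
Wei in UTC: 08:20-21:00 (add 3h to convert from UTC-3).
Ximena in UTC: 07:35-12:25, 13:15-16:20, 16:40-19:10 (add 5h to convert from UTC-5).
Noa in UTC: 10:45-21:00.
Jamal: not fully free for 08:00-08:20. Wei: not fully free for 08:00-08:20. Ximena: free for 08:00-08:20. Noa: not fully free for 08:00-08:20.

Jamal, Noa, Wei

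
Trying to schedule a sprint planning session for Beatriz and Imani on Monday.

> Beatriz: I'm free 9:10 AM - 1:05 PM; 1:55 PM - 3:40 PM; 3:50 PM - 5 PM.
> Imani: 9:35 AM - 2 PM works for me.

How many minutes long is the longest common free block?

210

Beatriz ∩ Imani: 09:35-13:05, 13:55-14:00.
The longest is 09:35-13:05 at 210 minutes.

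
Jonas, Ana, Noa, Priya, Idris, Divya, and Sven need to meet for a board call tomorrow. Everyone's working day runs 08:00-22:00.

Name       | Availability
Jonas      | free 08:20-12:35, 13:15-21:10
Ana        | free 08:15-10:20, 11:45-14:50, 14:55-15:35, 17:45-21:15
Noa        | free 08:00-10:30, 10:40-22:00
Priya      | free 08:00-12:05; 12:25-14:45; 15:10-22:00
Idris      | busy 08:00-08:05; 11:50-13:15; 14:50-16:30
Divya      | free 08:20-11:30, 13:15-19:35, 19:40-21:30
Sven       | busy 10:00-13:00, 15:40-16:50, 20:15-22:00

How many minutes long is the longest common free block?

110

Jonas free: 08:20-12:35, 13:15-21:10.
Ana free: 08:15-10:20, 11:45-14:50, 14:55-15:35, 17:45-21:15.
Noa free: 08:00-10:30, 10:40-22:00.
Priya free: 08:00-12:05, 12:25-14:45, 15:10-22:00.
Idris free: 08:05-11:50, 13:15-14:50, 16:30-22:00 (invert busy blocks within the working day).
Divya free: 08:20-11:30, 13:15-19:35, 19:40-21:30.
Sven free: 08:00-10:00, 13:00-15:40, 16:50-20:15 (invert busy blocks within the working day).
Jonas ∩ Ana: 08:20-10:20, 11:45-12:35, 13:15-14:50, 14:55-15:35, 17:45-21:10.
Jonas ∩ Ana ∩ Noa: 08:20-10:20, 11:45-12:35, 13:15-14:50, 14:55-15:35, 17:45-21:10.
Jonas ∩ Ana ∩ Noa ∩ Priya: 08:20-10:20, 11:45-12:05, 12:25-12:35, 13:15-14:45, 15:10-15:35, 17:45-21:10.
Jonas ∩ Ana ∩ Noa ∩ Priya ∩ Idris: 08:20-10:20, 11:45-11:50, 13:15-14:45, 17:45-21:10.
Jonas ∩ Ana ∩ Noa ∩ Priya ∩ Idris ∩ Divya: 08:20-10:20, 13:15-14:45, 17:45-19:35, 19:40-21:10.
Jonas ∩ Ana ∩ Noa ∩ Priya ∩ Idris ∩ Divya ∩ Sven: 08:20-10:00, 13:15-14:45, 17:45-19:35, 19:40-20:15.
So the common availability across everyone is 08:20-10:00, 13:15-14:45, 17:45-19:35, 19:40-20:15.
The longest is 17:45-19:35 at 110 minutes.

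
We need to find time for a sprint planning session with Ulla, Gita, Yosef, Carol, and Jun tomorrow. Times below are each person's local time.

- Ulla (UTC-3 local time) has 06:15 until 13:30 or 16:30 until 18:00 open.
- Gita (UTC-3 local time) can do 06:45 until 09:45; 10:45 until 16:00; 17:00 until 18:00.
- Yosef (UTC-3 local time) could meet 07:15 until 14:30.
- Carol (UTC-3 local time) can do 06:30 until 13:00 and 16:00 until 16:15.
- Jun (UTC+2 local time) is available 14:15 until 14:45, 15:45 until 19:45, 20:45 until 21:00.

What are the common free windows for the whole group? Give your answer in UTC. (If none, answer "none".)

Ulla in UTC: 09:15-16:30, 19:30-21:00 (add 3h to convert from UTC-3).
Gita in UTC: 09:45-12:45, 13:45-19:00, 20:00-21:00 (add 3h to convert from UTC-3).
Yosef in UTC: 10:15-17:30 (add 3h to convert from UTC-3).
Carol in UTC: 09:30-16:00, 19:00-19:15 (add 3h to convert from UTC-3).
Jun in UTC: 12:15-12:45, 13:45-17:45, 18:45-19:00 (subtract 2h to convert from UTC+2).
Ulla ∩ Gita: 09:45-12:45, 13:45-16:30, 20:00-21:00.
Ulla ∩ Gita ∩ Yosef: 10:15-12:45, 13:45-16:30.
Ulla ∩ Gita ∩ Yosef ∩ Carol: 10:15-12:45, 13:45-16:00.
Ulla ∩ Gita ∩ Yosef ∩ Carol ∩ Jun: 12:15-12:45, 13:45-16:00.

12:15-12:45, 13:45-16:00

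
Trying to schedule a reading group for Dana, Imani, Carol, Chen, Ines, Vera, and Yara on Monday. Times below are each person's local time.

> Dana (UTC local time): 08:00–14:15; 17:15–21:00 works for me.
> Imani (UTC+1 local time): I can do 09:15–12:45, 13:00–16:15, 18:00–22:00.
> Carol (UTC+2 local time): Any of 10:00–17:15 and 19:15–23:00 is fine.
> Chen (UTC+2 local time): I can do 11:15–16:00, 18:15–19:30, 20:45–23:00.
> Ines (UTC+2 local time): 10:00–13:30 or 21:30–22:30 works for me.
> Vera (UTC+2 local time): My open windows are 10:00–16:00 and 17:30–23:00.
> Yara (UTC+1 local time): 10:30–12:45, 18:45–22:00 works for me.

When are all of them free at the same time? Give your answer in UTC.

Dana in UTC: 08:00-14:15, 17:15-21:00.
Imani in UTC: 08:15-11:45, 12:00-15:15, 17:00-21:00 (subtract 1h to convert from UTC+1).
Carol in UTC: 08:00-15:15, 17:15-21:00 (subtract 2h to convert from UTC+2).
Chen in UTC: 09:15-14:00, 16:15-17:30, 18:45-21:00 (subtract 2h to convert from UTC+2).
Ines in UTC: 08:00-11:30, 19:30-20:30 (subtract 2h to convert from UTC+2).
Vera in UTC: 08:00-14:00, 15:30-21:00 (subtract 2h to convert from UTC+2).
Yara in UTC: 09:30-11:45, 17:45-21:00 (subtract 1h to convert from UTC+1).
Dana ∩ Imani: 08:15-11:45, 12:00-14:15, 17:15-21:00.
Dana ∩ Imani ∩ Carol: 08:15-11:45, 12:00-14:15, 17:15-21:00.
Dana ∩ Imani ∩ Carol ∩ Chen: 09:15-11:45, 12:00-14:00, 17:15-17:30, 18:45-21:00.
Dana ∩ Imani ∩ Carol ∩ Chen ∩ Ines: 09:15-11:30, 19:30-20:30.
Dana ∩ Imani ∩ Carol ∩ Chen ∩ Ines ∩ Vera: 09:15-11:30, 19:30-20:30.
Dana ∩ Imani ∩ Carol ∩ Chen ∩ Ines ∩ Vera ∩ Yara: 09:30-11:30, 19:30-20:30.

09:30-11:30, 19:30-20:30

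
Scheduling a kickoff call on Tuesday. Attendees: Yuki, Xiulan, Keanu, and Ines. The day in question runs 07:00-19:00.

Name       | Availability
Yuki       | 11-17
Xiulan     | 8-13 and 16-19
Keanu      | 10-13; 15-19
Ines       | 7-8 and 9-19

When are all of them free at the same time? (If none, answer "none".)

Yuki ∩ Xiulan: 11:00-13:00, 16:00-17:00.
Yuki ∩ Xiulan ∩ Keanu: 11:00-13:00, 16:00-17:00.
Yuki ∩ Xiulan ∩ Keanu ∩ Ines: 11:00-13:00, 16:00-17:00.

11:00-13:00, 16:00-17:00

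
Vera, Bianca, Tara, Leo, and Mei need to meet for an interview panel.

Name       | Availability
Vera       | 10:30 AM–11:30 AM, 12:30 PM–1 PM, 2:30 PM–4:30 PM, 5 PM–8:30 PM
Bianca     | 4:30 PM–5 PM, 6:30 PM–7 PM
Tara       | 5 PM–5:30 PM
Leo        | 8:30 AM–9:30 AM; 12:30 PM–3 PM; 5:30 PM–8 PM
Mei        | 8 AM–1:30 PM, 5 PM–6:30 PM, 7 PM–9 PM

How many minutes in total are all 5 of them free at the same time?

0

Vera ∩ Bianca: 18:30-19:00.
Vera ∩ Bianca ∩ Tara: ∅.
Vera ∩ Bianca ∩ Tara ∩ Leo: ∅.
Vera ∩ Bianca ∩ Tara ∩ Leo ∩ Mei: ∅.
There is no time when everyone is free.
There is no common window, so the total is 0 minutes.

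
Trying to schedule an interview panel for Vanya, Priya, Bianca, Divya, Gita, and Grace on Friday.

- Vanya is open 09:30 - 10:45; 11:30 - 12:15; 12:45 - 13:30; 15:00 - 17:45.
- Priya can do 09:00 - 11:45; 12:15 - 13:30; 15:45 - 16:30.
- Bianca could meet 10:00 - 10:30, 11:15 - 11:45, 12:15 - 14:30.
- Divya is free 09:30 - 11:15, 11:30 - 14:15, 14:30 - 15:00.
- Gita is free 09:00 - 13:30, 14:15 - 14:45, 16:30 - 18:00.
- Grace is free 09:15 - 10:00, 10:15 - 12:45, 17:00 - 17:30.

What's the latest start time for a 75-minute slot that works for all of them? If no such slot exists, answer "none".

none

Vanya ∩ Priya: 09:30-10:45, 11:30-11:45, 12:45-13:30, 15:45-16:30.
Vanya ∩ Priya ∩ Bianca: 10:00-10:30, 11:30-11:45, 12:45-13:30.
Vanya ∩ Priya ∩ Bianca ∩ Divya: 10:00-10:30, 11:30-11:45, 12:45-13:30.
Vanya ∩ Priya ∩ Bianca ∩ Divya ∩ Gita: 10:00-10:30, 11:30-11:45, 12:45-13:30.
Vanya ∩ Priya ∩ Bianca ∩ Divya ∩ Gita ∩ Grace: 10:15-10:30, 11:30-11:45.
So the common availability across everyone is 10:15-10:30, 11:30-11:45.
No common window is at least 75 minutes long.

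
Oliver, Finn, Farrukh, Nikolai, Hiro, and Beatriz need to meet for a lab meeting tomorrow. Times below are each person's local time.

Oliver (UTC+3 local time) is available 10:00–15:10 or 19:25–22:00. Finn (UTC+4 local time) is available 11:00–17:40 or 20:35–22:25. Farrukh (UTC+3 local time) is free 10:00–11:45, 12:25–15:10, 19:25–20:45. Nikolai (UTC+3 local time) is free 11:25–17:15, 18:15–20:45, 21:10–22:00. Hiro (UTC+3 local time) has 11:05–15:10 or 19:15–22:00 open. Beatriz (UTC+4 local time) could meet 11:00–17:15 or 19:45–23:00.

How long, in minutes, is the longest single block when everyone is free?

165

Oliver in UTC: 07:00-12:10, 16:25-19:00 (subtract 3h to convert from UTC+3).
Finn in UTC: 07:00-13:40, 16:35-18:25 (subtract 4h to convert from UTC+4).
Farrukh in UTC: 07:00-08:45, 09:25-12:10, 16:25-17:45 (subtract 3h to convert from UTC+3).
Nikolai in UTC: 08:25-14:15, 15:15-17:45, 18:10-19:00 (subtract 3h to convert from UTC+3).
Hiro in UTC: 08:05-12:10, 16:15-19:00 (subtract 3h to convert from UTC+3).
Beatriz in UTC: 07:00-13:15, 15:45-19:00 (subtract 4h to convert from UTC+4).
Oliver ∩ Finn: 07:00-12:10, 16:35-18:25.
Oliver ∩ Finn ∩ Farrukh: 07:00-08:45, 09:25-12:10, 16:35-17:45.
Oliver ∩ Finn ∩ Farrukh ∩ Nikolai: 08:25-08:45, 09:25-12:10, 16:35-17:45.
Oliver ∩ Finn ∩ Farrukh ∩ Nikolai ∩ Hiro: 08:25-08:45, 09:25-12:10, 16:35-17:45.
Oliver ∩ Finn ∩ Farrukh ∩ Nikolai ∩ Hiro ∩ Beatriz: 08:25-08:45, 09:25-12:10, 16:35-17:45.
Those are the intersection windows.
The longest is 09:25-12:10 at 165 minutes.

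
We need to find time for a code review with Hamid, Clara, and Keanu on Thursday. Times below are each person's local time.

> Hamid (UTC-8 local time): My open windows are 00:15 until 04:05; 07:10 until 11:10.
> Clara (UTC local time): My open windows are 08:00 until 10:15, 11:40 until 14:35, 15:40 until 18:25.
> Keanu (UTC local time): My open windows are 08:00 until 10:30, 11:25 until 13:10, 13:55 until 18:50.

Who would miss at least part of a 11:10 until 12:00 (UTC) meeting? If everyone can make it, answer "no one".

Clara, Keanu

Hamid in UTC: 08:15-12:05, 15:10-19:10 (add 8h to convert from UTC-8).
Clara in UTC: 08:00-10:15, 11:40-14:35, 15:40-18:25.
Keanu in UTC: 08:00-10:30, 11:25-13:10, 13:55-18:50.
Hamid: free for 11:10-12:00. Clara: not fully free for 11:10-12:00. Keanu: not fully free for 11:10-12:00.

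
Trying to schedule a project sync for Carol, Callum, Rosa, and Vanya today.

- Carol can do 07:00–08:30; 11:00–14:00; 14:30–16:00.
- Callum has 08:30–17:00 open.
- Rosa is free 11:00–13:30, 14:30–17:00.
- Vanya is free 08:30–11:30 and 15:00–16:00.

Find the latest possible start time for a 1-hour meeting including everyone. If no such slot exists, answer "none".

Carol ∩ Callum: 11:00-14:00, 14:30-16:00.
Carol ∩ Callum ∩ Rosa: 11:00-13:30, 14:30-16:00.
Carol ∩ Callum ∩ Rosa ∩ Vanya: 11:00-11:30, 15:00-16:00.
So the common availability across everyone is 11:00-11:30, 15:00-16:00.
The last common window of at least 60 minutes is 15:00-16:00; a 60-minute meeting can start as late as 15:00 and still end by 16:00.

15:00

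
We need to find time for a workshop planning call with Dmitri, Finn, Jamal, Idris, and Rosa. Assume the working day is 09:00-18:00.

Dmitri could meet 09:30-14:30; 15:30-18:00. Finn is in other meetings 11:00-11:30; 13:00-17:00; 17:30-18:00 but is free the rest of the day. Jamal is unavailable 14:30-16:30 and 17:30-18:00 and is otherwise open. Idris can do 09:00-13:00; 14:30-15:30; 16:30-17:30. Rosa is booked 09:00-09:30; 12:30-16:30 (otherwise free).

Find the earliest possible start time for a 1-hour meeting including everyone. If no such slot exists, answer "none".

09:30

Dmitri free: 09:30-14:30, 15:30-18:00.
Finn free: 09:00-11:00, 11:30-13:00, 17:00-17:30 (invert busy blocks within the working day).
Jamal free: 09:00-14:30, 16:30-17:30 (invert busy blocks within the working day).
Idris free: 09:00-13:00, 14:30-15:30, 16:30-17:30.
Rosa free: 09:30-12:30, 16:30-18:00 (invert busy blocks within the working day).
Dmitri ∩ Finn: 09:30-11:00, 11:30-13:00, 17:00-17:30.
Dmitri ∩ Finn ∩ Jamal: 09:30-11:00, 11:30-13:00, 17:00-17:30.
Dmitri ∩ Finn ∩ Jamal ∩ Idris: 09:30-11:00, 11:30-13:00, 17:00-17:30.
Dmitri ∩ Finn ∩ Jamal ∩ Idris ∩ Rosa: 09:30-11:00, 11:30-12:30, 17:00-17:30.
The first common window of at least 60 minutes is 09:30-11:00, so the earliest start is 09:30.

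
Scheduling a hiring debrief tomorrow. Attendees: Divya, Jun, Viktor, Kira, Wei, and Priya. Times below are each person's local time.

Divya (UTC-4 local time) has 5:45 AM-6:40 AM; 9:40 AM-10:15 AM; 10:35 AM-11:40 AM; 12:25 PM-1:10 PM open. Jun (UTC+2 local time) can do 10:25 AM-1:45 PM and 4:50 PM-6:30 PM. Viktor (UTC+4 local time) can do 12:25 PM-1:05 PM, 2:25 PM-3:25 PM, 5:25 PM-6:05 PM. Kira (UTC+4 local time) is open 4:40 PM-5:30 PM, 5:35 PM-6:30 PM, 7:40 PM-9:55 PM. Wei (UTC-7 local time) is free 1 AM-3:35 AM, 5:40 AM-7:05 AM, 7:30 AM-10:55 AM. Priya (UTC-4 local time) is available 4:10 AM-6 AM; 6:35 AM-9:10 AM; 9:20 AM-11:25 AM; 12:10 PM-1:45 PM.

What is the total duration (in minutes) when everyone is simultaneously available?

0

Divya in UTC: 09:45-10:40, 13:40-14:15, 14:35-15:40, 16:25-17:10 (add 4h to convert from UTC-4).
Jun in UTC: 08:25-11:45, 14:50-16:30 (subtract 2h to convert from UTC+2).
Viktor in UTC: 08:25-09:05, 10:25-11:25, 13:25-14:05 (subtract 4h to convert from UTC+4).
Kira in UTC: 12:40-13:30, 13:35-14:30, 15:40-17:55 (subtract 4h to convert from UTC+4).
Wei in UTC: 08:00-10:35, 12:40-14:05, 14:30-17:55 (add 7h to convert from UTC-7).
Priya in UTC: 08:10-10:00, 10:35-13:10, 13:20-15:25, 16:10-17:45 (add 4h to convert from UTC-4).
Divya ∩ Jun: 09:45-10:40, 14:50-15:40, 16:25-16:30.
Divya ∩ Jun ∩ Viktor: 10:25-10:40.
Divya ∩ Jun ∩ Viktor ∩ Kira: ∅.
Divya ∩ Jun ∩ Viktor ∩ Kira ∩ Wei: ∅.
Divya ∩ Jun ∩ Viktor ∩ Kira ∩ Wei ∩ Priya: ∅.
There is no time when everyone is free.
There is no common window, so the total is 0 minutes.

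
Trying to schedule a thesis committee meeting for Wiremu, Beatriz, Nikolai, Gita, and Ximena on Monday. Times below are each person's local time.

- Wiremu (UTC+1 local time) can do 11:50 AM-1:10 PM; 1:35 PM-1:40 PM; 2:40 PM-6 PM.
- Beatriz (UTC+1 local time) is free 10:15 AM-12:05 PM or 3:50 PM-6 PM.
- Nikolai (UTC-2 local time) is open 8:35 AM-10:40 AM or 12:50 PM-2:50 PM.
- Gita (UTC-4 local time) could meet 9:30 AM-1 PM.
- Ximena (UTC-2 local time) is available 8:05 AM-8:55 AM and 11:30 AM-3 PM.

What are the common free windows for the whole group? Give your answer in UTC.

Wiremu in UTC: 10:50-12:10, 12:35-12:40, 13:40-17:00 (subtract 1h to convert from UTC+1).
Beatriz in UTC: 09:15-11:05, 14:50-17:00 (subtract 1h to convert from UTC+1).
Nikolai in UTC: 10:35-12:40, 14:50-16:50 (add 2h to convert from UTC-2).
Gita in UTC: 13:30-17:00 (add 4h to convert from UTC-4).
Ximena in UTC: 10:05-10:55, 13:30-17:00 (add 2h to convert from UTC-2).
Wiremu ∩ Beatriz: 10:50-11:05, 14:50-17:00.
Wiremu ∩ Beatriz ∩ Nikolai: 10:50-11:05, 14:50-16:50.
Wiremu ∩ Beatriz ∩ Nikolai ∩ Gita: 14:50-16:50.
Wiremu ∩ Beatriz ∩ Nikolai ∩ Gita ∩ Ximena: 14:50-16:50.

14:50-16:50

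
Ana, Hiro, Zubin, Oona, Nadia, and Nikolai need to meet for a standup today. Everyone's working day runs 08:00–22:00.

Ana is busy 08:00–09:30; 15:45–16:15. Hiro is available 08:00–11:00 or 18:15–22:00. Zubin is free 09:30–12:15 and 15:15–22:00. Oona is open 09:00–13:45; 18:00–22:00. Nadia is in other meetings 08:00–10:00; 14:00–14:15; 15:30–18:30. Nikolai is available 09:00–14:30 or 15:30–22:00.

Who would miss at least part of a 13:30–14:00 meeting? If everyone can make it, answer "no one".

Hiro, Oona, Zubin

Ana free: 09:30-15:45, 16:15-22:00 (invert busy blocks within the working day).
Hiro free: 08:00-11:00, 18:15-22:00.
Zubin free: 09:30-12:15, 15:15-22:00.
Oona free: 09:00-13:45, 18:00-22:00.
Nadia free: 10:00-14:00, 14:15-15:30, 18:30-22:00 (invert busy blocks within the working day).
Nikolai free: 09:00-14:30, 15:30-22:00.
Ana: free for 13:30-14:00. Hiro: not fully free for 13:30-14:00. Zubin: not fully free for 13:30-14:00. Oona: not fully free for 13:30-14:00. Nadia: free for 13:30-14:00. Nikolai: free for 13:30-14:00.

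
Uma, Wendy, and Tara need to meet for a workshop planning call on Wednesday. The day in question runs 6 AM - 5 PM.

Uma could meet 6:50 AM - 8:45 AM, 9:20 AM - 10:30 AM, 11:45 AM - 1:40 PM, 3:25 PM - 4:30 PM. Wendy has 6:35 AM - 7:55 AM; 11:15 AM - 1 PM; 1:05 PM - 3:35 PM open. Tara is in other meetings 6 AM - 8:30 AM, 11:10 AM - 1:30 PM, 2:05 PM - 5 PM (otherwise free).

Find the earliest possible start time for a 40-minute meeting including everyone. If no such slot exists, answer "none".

Uma free: 06:50-08:45, 09:20-10:30, 11:45-13:40, 15:25-16:30.
Wendy free: 06:35-07:55, 11:15-13:00, 13:05-15:35.
Tara free: 08:30-11:10, 13:30-14:05 (invert busy blocks within the working day).
Uma ∩ Wendy: 06:50-07:55, 11:45-13:00, 13:05-13:40, 15:25-15:35.
Uma ∩ Wendy ∩ Tara: 13:30-13:40.
No common window is at least 40 minutes long.

none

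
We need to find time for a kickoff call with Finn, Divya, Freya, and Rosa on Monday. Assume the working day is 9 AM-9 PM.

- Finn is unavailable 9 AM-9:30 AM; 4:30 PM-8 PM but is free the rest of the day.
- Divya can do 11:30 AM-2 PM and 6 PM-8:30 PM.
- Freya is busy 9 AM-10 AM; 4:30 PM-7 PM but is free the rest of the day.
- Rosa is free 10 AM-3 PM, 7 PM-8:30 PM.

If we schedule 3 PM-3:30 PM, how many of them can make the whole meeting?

Finn free: 09:30-16:30, 20:00-21:00 (invert busy blocks within the working day).
Divya free: 11:30-14:00, 18:00-20:30.
Freya free: 10:00-16:30, 19:00-21:00 (invert busy blocks within the working day).
Rosa free: 10:00-15:00, 19:00-20:30.
Finn and Freya can make the full 15:00-15:30 slot — that's 2.

2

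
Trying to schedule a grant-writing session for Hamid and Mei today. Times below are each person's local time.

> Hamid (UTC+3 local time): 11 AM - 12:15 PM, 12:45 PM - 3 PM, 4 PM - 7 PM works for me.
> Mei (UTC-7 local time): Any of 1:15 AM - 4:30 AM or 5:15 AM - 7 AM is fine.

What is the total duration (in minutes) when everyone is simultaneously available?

Hamid in UTC: 08:00-09:15, 09:45-12:00, 13:00-16:00 (subtract 3h to convert from UTC+3).
Mei in UTC: 08:15-11:30, 12:15-14:00 (add 7h to convert from UTC-7).
Hamid ∩ Mei: 08:15-09:15, 09:45-11:30, 13:00-14:00.
So the common availability across everyone is 08:15-09:15, 09:45-11:30, 13:00-14:00.
Summing the common windows: 60 + 105 + 60 = 225 minutes.

225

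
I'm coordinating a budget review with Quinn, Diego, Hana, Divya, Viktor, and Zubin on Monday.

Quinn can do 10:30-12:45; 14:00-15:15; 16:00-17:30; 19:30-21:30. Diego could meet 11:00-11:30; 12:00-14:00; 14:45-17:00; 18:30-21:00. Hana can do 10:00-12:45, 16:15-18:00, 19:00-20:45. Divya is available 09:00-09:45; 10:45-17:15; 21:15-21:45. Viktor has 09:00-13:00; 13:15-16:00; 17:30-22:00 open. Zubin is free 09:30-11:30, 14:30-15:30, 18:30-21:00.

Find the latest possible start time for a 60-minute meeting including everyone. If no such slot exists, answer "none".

Quinn ∩ Diego: 11:00-11:30, 12:00-12:45, 14:45-15:15, 16:00-17:00, 19:30-21:00.
Quinn ∩ Diego ∩ Hana: 11:00-11:30, 12:00-12:45, 16:15-17:00, 19:30-20:45.
Quinn ∩ Diego ∩ Hana ∩ Divya: 11:00-11:30, 12:00-12:45, 16:15-17:00.
Quinn ∩ Diego ∩ Hana ∩ Divya ∩ Viktor: 11:00-11:30, 12:00-12:45.
Quinn ∩ Diego ∩ Hana ∩ Divya ∩ Viktor ∩ Zubin: 11:00-11:30.
So the common availability across everyone is 11:00-11:30.
No common window is at least 60 minutes long.

none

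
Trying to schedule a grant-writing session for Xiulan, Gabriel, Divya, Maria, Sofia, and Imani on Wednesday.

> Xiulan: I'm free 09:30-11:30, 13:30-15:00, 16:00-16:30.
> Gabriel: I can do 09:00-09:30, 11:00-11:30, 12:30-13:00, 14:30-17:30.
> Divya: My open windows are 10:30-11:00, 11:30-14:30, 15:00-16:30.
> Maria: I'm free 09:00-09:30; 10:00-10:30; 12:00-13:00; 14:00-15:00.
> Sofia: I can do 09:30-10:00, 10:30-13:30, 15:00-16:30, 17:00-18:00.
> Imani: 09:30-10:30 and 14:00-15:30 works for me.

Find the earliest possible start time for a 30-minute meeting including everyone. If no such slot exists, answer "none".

none

Xiulan ∩ Gabriel: 11:00-11:30, 14:30-15:00, 16:00-16:30.
Xiulan ∩ Gabriel ∩ Divya: 16:00-16:30.
Xiulan ∩ Gabriel ∩ Divya ∩ Maria: ∅.
Xiulan ∩ Gabriel ∩ Divya ∩ Maria ∩ Sofia: ∅.
Xiulan ∩ Gabriel ∩ Divya ∩ Maria ∩ Sofia ∩ Imani: ∅.
There is no time when everyone is free.
No common window is at least 30 minutes long.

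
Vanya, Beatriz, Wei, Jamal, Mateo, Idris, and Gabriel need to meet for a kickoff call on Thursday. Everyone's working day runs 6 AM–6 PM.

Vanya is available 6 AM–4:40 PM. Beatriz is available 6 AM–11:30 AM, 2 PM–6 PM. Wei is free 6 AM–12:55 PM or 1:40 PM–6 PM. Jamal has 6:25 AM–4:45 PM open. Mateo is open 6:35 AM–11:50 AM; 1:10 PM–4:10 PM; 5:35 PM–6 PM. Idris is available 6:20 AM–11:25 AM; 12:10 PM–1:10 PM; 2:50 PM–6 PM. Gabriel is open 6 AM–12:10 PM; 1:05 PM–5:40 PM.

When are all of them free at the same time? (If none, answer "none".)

06:35-11:25, 14:50-16:10

Vanya ∩ Beatriz: 06:00-11:30, 14:00-16:40.
Vanya ∩ Beatriz ∩ Wei: 06:00-11:30, 14:00-16:40.
Vanya ∩ Beatriz ∩ Wei ∩ Jamal: 06:25-11:30, 14:00-16:40.
Vanya ∩ Beatriz ∩ Wei ∩ Jamal ∩ Mateo: 06:35-11:30, 14:00-16:10.
Vanya ∩ Beatriz ∩ Wei ∩ Jamal ∩ Mateo ∩ Idris: 06:35-11:25, 14:50-16:10.
Vanya ∩ Beatriz ∩ Wei ∩ Jamal ∩ Mateo ∩ Idris ∩ Gabriel: 06:35-11:25, 14:50-16:10.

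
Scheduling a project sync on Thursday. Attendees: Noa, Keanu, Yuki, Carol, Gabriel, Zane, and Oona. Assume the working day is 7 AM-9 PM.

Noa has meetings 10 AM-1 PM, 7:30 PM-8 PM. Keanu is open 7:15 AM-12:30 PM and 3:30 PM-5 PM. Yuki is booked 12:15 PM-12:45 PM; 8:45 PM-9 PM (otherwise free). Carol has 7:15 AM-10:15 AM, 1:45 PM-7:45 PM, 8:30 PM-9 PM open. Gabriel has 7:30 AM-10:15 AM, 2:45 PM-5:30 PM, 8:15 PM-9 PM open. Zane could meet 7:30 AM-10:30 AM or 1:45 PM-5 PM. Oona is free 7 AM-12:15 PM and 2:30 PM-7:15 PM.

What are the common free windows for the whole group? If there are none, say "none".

07:30-10:00, 15:30-17:00

Noa free: 07:00-10:00, 13:00-19:30, 20:00-21:00 (invert busy blocks within the working day).
Keanu free: 07:15-12:30, 15:30-17:00.
Yuki free: 07:00-12:15, 12:45-20:45 (invert busy blocks within the working day).
Carol free: 07:15-10:15, 13:45-19:45, 20:30-21:00.
Gabriel free: 07:30-10:15, 14:45-17:30, 20:15-21:00.
Zane free: 07:30-10:30, 13:45-17:00.
Oona free: 07:00-12:15, 14:30-19:15.
Noa ∩ Keanu: 07:15-10:00, 15:30-17:00.
Noa ∩ Keanu ∩ Yuki: 07:15-10:00, 15:30-17:00.
Noa ∩ Keanu ∩ Yuki ∩ Carol: 07:15-10:00, 15:30-17:00.
Noa ∩ Keanu ∩ Yuki ∩ Carol ∩ Gabriel: 07:30-10:00, 15:30-17:00.
Noa ∩ Keanu ∩ Yuki ∩ Carol ∩ Gabriel ∩ Zane: 07:30-10:00, 15:30-17:00.
Noa ∩ Keanu ∩ Yuki ∩ Carol ∩ Gabriel ∩ Zane ∩ Oona: 07:30-10:00, 15:30-17:00.
So the common availability across everyone is 07:30-10:00, 15:30-17:00.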